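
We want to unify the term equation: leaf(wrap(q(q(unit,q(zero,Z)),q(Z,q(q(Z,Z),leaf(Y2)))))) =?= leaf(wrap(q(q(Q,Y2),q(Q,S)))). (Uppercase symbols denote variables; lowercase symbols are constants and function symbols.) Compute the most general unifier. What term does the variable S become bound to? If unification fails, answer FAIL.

q(q(unit,unit),leaf(q(zero,unit)))

Decompose leaf/1: wrap(q(q(unit,q(zero,Z)),q(Z,q(q(Z,Z),leaf(Y2))))) =?= wrap(q(q(Q,Y2),q(Q,S))).
Decompose wrap/1: q(q(unit,q(zero,Z)),q(Z,q(q(Z,Z),leaf(Y2)))) =?= q(q(Q,Y2),q(Q,S)).
Decompose q/2: q(unit,q(zero,Z)) =?= q(Q,Y2),  q(Z,q(q(Z,Z),leaf(Y2))) =?= q(Q,S).
Decompose q/2: unit =?= Q,  q(zero,Z) =?= Y2.
Bind Q := unit; substituting into the one remaining equation that mentions Q gives: q(Z,q(q(Z,Z),leaf(Y2))) =?= q(unit,S).
Bind Y2 := q(zero,Z); substituting into the remaining equation gives: q(Z,q(q(Z,Z),leaf(q(zero,Z)))) =?= q(unit,S).
Decompose q/2: Z =?= unit,  q(q(Z,Z),leaf(q(zero,Z))) =?= S.
Bind Z := unit; substituting into the remaining equation gives: q(q(unit,unit),leaf(q(zero,unit))) =?= S. Substituting into the earlier binding gives Y2 := q(zero,unit).
Bind S := q(q(unit,unit),leaf(q(zero,unit))).
MGU = { Q ↦ unit, Y2 ↦ q(zero,unit), Z ↦ unit, S ↦ q(q(unit,unit),leaf(q(zero,unit))) }, so S ↦ q(q(unit,unit),leaf(q(zero,unit))).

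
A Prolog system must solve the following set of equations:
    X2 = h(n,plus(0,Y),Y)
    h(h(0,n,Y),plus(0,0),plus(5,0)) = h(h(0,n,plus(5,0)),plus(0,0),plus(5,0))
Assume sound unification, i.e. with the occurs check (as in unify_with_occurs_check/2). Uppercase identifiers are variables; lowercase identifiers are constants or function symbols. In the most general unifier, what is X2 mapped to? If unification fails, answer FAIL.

h(n,plus(0,plus(5,0)),plus(5,0))

Bind X2 := h(n,plus(0,Y),Y); no other remaining equation mentions X2.
Decompose h/3: h(0,n,Y) = h(0,n,plus(5,0)),  plus(0,0) = plus(0,0),  plus(5,0) = plus(5,0).
Decompose h/3: 0 = 0,  n = n,  Y = plus(5,0).
Delete trivial equation 0 = 0.
Delete trivial equation n = n.
Bind Y := plus(5,0); no other remaining equation mentions Y. Substituting into the earlier binding gives X2 := h(n,plus(0,plus(5,0)),plus(5,0)).
Delete trivial equation plus(0,0) = plus(0,0).
Delete trivial equation plus(5,0) = plus(5,0).
MGU = { X2 = h(n,plus(0,plus(5,0)),plus(5,0)), Y = plus(5,0) }, so X2 = h(n,plus(0,plus(5,0)),plus(5,0)).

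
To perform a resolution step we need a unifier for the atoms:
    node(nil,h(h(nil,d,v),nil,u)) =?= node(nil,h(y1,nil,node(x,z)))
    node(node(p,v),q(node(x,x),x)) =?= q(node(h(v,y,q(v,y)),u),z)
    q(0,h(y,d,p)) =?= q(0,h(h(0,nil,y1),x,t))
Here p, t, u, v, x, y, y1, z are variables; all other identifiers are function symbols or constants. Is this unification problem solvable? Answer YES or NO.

Decompose node/2: nil =?= nil,  h(h(nil,d,v),nil,u) =?= h(y1,nil,node(x,z)).
Delete trivial equation nil =?= nil.
Decompose h/3: h(nil,d,v) =?= y1,  nil =?= nil,  u =?= node(x,z).
Bind y1 := h(nil,d,v); substituting into the one remaining equation that mentions y1 gives: q(0,h(y,d,p)) =?= q(0,h(h(0,nil,h(nil,d,v)),x,t)).
Delete trivial equation nil =?= nil.
Bind u := node(x,z); substituting into the one remaining equation that mentions u gives: node(node(p,v),q(node(x,x),x)) =?= q(node(h(v,y,q(v,y)),node(x,z)),z).
Clash: head symbols differ (node/2 vs q/2); no unifier exists.

NO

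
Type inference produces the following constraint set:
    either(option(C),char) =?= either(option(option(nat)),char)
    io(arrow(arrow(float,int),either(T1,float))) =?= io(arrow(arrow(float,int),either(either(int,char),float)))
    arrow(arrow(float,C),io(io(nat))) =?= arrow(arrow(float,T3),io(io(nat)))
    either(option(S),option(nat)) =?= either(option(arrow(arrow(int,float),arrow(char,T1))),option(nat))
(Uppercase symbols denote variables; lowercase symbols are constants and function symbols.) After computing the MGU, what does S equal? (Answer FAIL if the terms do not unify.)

arrow(arrow(int,float),arrow(char,either(int,char)))

Decompose either/2: option(C) =?= option(option(nat)),  char =?= char.
Decompose option/1: C =?= option(nat).
Bind C := option(nat); substituting into the one remaining equation that mentions C gives: arrow(arrow(float,option(nat)),io(io(nat))) =?= arrow(arrow(float,T3),io(io(nat))).
Delete trivial equation char =?= char.
Decompose io/1: arrow(arrow(float,int),either(T1,float)) =?= arrow(arrow(float,int),either(either(int,char),float)).
Decompose arrow/2: arrow(float,int) =?= arrow(float,int),  either(T1,float) =?= either(either(int,char),float).
Delete trivial equation arrow(float,int) =?= arrow(float,int).
Decompose either/2: T1 =?= either(int,char),  float =?= float.
Bind T1 := either(int,char); substituting into the one remaining equation that mentions T1 gives: either(option(S),option(nat)) =?= either(option(arrow(arrow(int,float),arrow(char,either(int,char)))),option(nat)).
Delete trivial equation float =?= float.
Decompose arrow/2: arrow(float,option(nat)) =?= arrow(float,T3),  io(io(nat)) =?= io(io(nat)).
Decompose arrow/2: float =?= float,  option(nat) =?= T3.
Delete trivial equation float =?= float.
Bind T3 := option(nat); no other remaining equation mentions T3.
Delete trivial equation io(io(nat)) =?= io(io(nat)).
Decompose either/2: option(S) =?= option(arrow(arrow(int,float),arrow(char,either(int,char)))),  option(nat) =?= option(nat).
Decompose option/1: S =?= arrow(arrow(int,float),arrow(char,either(int,char))).
Bind S := arrow(arrow(int,float),arrow(char,either(int,char))); no other remaining equation mentions S.
Delete trivial equation option(nat) =?= option(nat).
MGU = { C ↦ option(nat), T1 ↦ either(int,char), T3 ↦ option(nat), S ↦ arrow(arrow(int,float),arrow(char,either(int,char))) }, so S ↦ arrow(arrow(int,float),arrow(char,either(int,char))).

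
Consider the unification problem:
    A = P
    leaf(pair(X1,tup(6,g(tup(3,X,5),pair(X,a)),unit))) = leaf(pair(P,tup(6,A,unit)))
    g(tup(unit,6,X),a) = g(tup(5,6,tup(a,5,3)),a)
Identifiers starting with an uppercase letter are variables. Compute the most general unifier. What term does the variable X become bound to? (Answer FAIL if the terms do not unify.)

Bind A := P; substituting into the one remaining equation that mentions A gives: leaf(pair(X1,tup(6,g(tup(3,X,5),pair(X,a)),unit))) = leaf(pair(P,tup(6,P,unit))).
Decompose leaf/1: pair(X1,tup(6,g(tup(3,X,5),pair(X,a)),unit)) = pair(P,tup(6,P,unit)).
Decompose pair/2: X1 = P,  tup(6,g(tup(3,X,5),pair(X,a)),unit) = tup(6,P,unit).
Bind X1 := P; no other remaining equation mentions X1.
Decompose tup/3: 6 = 6,  g(tup(3,X,5),pair(X,a)) = P,  unit = unit.
Delete trivial equation 6 = 6.
Bind P := g(tup(3,X,5),pair(X,a)); no other remaining equation mentions P. Substituting into the earlier bindings gives A := g(tup(3,X,5),pair(X,a)), X1 := g(tup(3,X,5),pair(X,a)).
Delete trivial equation unit = unit.
Decompose g/2: tup(unit,6,X) = tup(5,6,tup(a,5,3)),  a = a.
Decompose tup/3: unit = 5,  6 = 6,  X = tup(a,5,3).
Clash: constants unit and 5 differ; no unifier exists.

FAIL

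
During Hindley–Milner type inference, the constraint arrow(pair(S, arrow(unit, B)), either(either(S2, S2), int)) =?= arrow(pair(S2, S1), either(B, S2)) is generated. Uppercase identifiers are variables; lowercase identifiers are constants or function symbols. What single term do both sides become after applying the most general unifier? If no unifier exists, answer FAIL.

arrow(pair(int, arrow(unit, either(int, int))), either(either(int, int), int))

Decompose arrow/2: pair(S, arrow(unit, B)) =?= pair(S2, S1),  either(either(S2, S2), int) =?= either(B, S2).
Decompose pair/2: S =?= S2,  arrow(unit, B) =?= S1.
Bind S := S2; no other remaining equation mentions S.
Bind S1 := arrow(unit, B); no other remaining equation mentions S1.
Decompose either/2: either(S2, S2) =?= B,  int =?= S2.
Bind B := either(S2, S2); no other remaining equation mentions B. Substituting into the earlier binding gives S1 := arrow(unit, either(S2, S2)).
Bind S2 := int. Substituting into the earlier bindings gives S := int, S1 := arrow(unit, either(int, int)), B := either(int, int).
Applying the MGU to either side gives arrow(pair(int, arrow(unit, either(int, int))), either(either(int, int), int)).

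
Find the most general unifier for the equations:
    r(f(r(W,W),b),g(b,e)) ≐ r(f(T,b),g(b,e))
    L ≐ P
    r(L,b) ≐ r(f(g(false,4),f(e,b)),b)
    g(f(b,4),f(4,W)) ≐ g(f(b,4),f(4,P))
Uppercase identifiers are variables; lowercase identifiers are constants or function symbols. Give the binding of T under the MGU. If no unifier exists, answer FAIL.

r(f(g(false,4),f(e,b)),f(g(false,4),f(e,b)))

Decompose r/2: f(r(W,W),b) ≐ f(T,b),  g(b,e) ≐ g(b,e).
Decompose f/2: r(W,W) ≐ T,  b ≐ b.
Bind T := r(W,W); no other remaining equation mentions T.
Delete trivial equation b ≐ b.
Delete trivial equation g(b,e) ≐ g(b,e).
Bind L := P; substituting into the one remaining equation that mentions L gives: r(P,b) ≐ r(f(g(false,4),f(e,b)),b).
Decompose r/2: P ≐ f(g(false,4),f(e,b)),  b ≐ b.
Bind P := f(g(false,4),f(e,b)); substituting into the one remaining equation that mentions P gives: g(f(b,4),f(4,W)) ≐ g(f(b,4),f(4,f(g(false,4),f(e,b)))). Substituting into the earlier binding gives L := f(g(false,4),f(e,b)).
Delete trivial equation b ≐ b.
Decompose g/2: f(b,4) ≐ f(b,4),  f(4,W) ≐ f(4,f(g(false,4),f(e,b))).
Delete trivial equation f(b,4) ≐ f(b,4).
Decompose f/2: 4 ≐ 4,  W ≐ f(g(false,4),f(e,b)).
Delete trivial equation 4 ≐ 4.
Bind W := f(g(false,4),f(e,b)). Substituting into the earlier binding gives T := r(f(g(false,4),f(e,b)),f(g(false,4),f(e,b))).
MGU = { T -> r(f(g(false,4),f(e,b)),f(g(false,4),f(e,b))), L -> f(g(false,4),f(e,b)), P -> f(g(false,4),f(e,b)), W -> f(g(false,4),f(e,b)) }, so T -> r(f(g(false,4),f(e,b)),f(g(false,4),f(e,b))).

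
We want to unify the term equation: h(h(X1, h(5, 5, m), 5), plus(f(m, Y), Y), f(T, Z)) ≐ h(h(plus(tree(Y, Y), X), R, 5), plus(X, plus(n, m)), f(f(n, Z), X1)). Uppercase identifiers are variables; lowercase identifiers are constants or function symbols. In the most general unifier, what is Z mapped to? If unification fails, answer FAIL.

Decompose h/3: h(X1, h(5, 5, m), 5) ≐ h(plus(tree(Y, Y), X), R, 5),  plus(f(m, Y), Y) ≐ plus(X, plus(n, m)),  f(T, Z) ≐ f(f(n, Z), X1).
Decompose h/3: X1 ≐ plus(tree(Y, Y), X),  h(5, 5, m) ≐ R,  5 ≐ 5.
Bind X1 := plus(tree(Y, Y), X); substituting into the one remaining equation that mentions X1 gives: f(T, Z) ≐ f(f(n, Z), plus(tree(Y, Y), X)).
Bind R := h(5, 5, m); no other remaining equation mentions R.
Delete trivial equation 5 ≐ 5.
Decompose plus/2: f(m, Y) ≐ X,  Y ≐ plus(n, m).
Bind X := f(m, Y); substituting into the one remaining equation that mentions X gives: f(T, Z) ≐ f(f(n, Z), plus(tree(Y, Y), f(m, Y))). Substituting into the earlier binding gives X1 := plus(tree(Y, Y), f(m, Y)).
Bind Y := plus(n, m); substituting into the remaining equation gives: f(T, Z) ≐ f(f(n, Z), plus(tree(plus(n, m), plus(n, m)), f(m, plus(n, m)))). Substituting into the earlier bindings gives X1 := plus(tree(plus(n, m), plus(n, m)), f(m, plus(n, m))), X := f(m, plus(n, m)).
Decompose f/2: T ≐ f(n, Z),  Z ≐ plus(tree(plus(n, m), plus(n, m)), f(m, plus(n, m))).
Bind T := f(n, Z); no other remaining equation mentions T.
Bind Z := plus(tree(plus(n, m), plus(n, m)), f(m, plus(n, m))). Substituting into the earlier binding gives T := f(n, plus(tree(plus(n, m), plus(n, m)), f(m, plus(n, m)))).
MGU = { X1 ↦ plus(tree(plus(n, m), plus(n, m)), f(m, plus(n, m))), R ↦ h(5, 5, m), X ↦ f(m, plus(n, m)), Y ↦ plus(n, m), T ↦ f(n, plus(tree(plus(n, m), plus(n, m)), f(m, plus(n, m)))), Z ↦ plus(tree(plus(n, m), plus(n, m)), f(m, plus(n, m))) }, so Z ↦ plus(tree(plus(n, m), plus(n, m)), f(m, plus(n, m))).

plus(tree(plus(n, m), plus(n, m)), f(m, plus(n, m)))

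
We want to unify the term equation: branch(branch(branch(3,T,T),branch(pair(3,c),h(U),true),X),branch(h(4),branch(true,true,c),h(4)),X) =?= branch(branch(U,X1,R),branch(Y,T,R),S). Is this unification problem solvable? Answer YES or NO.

Decompose branch/3: branch(branch(3,T,T),branch(pair(3,c),h(U),true),X) =?= branch(U,X1,R),  branch(h(4),branch(true,true,c),h(4)) =?= branch(Y,T,R),  X =?= S.
Decompose branch/3: branch(3,T,T) =?= U,  branch(pair(3,c),h(U),true) =?= X1,  X =?= R.
Bind U := branch(3,T,T); substituting into the one remaining equation that mentions U gives: branch(pair(3,c),h(branch(3,T,T)),true) =?= X1.
Bind X1 := branch(pair(3,c),h(branch(3,T,T)),true); no other remaining equation mentions X1.
Bind X := R; substituting into the one remaining equation that mentions X gives: R =?= S.
Decompose branch/3: h(4) =?= Y,  branch(true,true,c) =?= T,  h(4) =?= R.
Bind Y := h(4); no other remaining equation mentions Y.
Bind T := branch(true,true,c); no other remaining equation mentions T. Substituting into the earlier bindings gives U := branch(3,branch(true,true,c),branch(true,true,c)), X1 := branch(pair(3,c),h(branch(3,branch(true,true,c),branch(true,true,c))),true).
Bind R := h(4); substituting into the remaining equation gives: h(4) =?= S. Substituting into the earlier binding gives X := h(4).
Bind S := h(4).
No equations remain and no clash or occurs-check failure arose, so a unifier exists.

YES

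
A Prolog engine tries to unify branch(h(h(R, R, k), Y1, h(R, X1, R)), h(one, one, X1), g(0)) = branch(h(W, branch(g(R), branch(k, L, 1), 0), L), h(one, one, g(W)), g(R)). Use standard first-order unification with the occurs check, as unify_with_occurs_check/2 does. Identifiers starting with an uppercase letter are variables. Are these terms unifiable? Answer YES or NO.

Decompose branch/3: h(h(R, R, k), Y1, h(R, X1, R)) = h(W, branch(g(R), branch(k, L, 1), 0), L),  h(one, one, X1) = h(one, one, g(W)),  g(0) = g(R).
Decompose h/3: h(R, R, k) = W,  Y1 = branch(g(R), branch(k, L, 1), 0),  h(R, X1, R) = L.
Bind W := h(R, R, k); substituting into the one remaining equation that mentions W gives: h(one, one, X1) = h(one, one, g(h(R, R, k))).
Bind Y1 := branch(g(R), branch(k, L, 1), 0); no other remaining equation mentions Y1.
Bind L := h(R, X1, R); no other remaining equation mentions L. Substituting into the earlier binding gives Y1 := branch(g(R), branch(k, h(R, X1, R), 1), 0).
Decompose h/3: one = one,  one = one,  X1 = g(h(R, R, k)).
Delete trivial equation one = one.
Delete trivial equation one = one.
Bind X1 := g(h(R, R, k)); no other remaining equation mentions X1. Substituting into the earlier bindings gives Y1 := branch(g(R), branch(k, h(R, g(h(R, R, k)), R), 1), 0), L := h(R, g(h(R, R, k)), R).
Decompose g/1: 0 = R.
Bind R := 0. Substituting into the earlier bindings gives W := h(0, 0, k), Y1 := branch(g(0), branch(k, h(0, g(h(0, 0, k)), 0), 1), 0), L := h(0, g(h(0, 0, k)), 0), X1 := g(h(0, 0, k)).
No equations remain and no clash or occurs-check failure arose, so a unifier exists.

YES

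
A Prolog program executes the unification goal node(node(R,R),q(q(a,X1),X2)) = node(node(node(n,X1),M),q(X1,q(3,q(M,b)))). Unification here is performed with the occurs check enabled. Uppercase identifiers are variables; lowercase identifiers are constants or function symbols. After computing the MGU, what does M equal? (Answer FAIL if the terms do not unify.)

Decompose node/2: node(R,R) = node(node(n,X1),M),  q(q(a,X1),X2) = q(X1,q(3,q(M,b))).
Decompose node/2: R = node(n,X1),  R = M.
Bind R := node(n,X1); substituting into the one remaining equation that mentions R gives: node(n,X1) = M.
Bind M := node(n,X1); substituting into the remaining equation gives: q(q(a,X1),X2) = q(X1,q(3,q(node(n,X1),b))).
Decompose q/2: q(a,X1) = X1,  X2 = q(3,q(node(n,X1),b)).
Occurs check fails: X1 occurs in q(a,X1); the equation X1 = q(a,X1) has no finite solution.

FAIL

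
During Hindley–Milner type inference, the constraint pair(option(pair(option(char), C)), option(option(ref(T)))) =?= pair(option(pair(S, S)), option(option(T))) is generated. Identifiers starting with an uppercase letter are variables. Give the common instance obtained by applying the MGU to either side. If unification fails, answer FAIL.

Decompose pair/2: option(pair(option(char), C)) =?= option(pair(S, S)),  option(option(ref(T))) =?= option(option(T)).
Decompose option/1: pair(option(char), C) =?= pair(S, S).
Decompose pair/2: option(char) =?= S,  C =?= S.
Bind S := option(char); substituting into the one remaining equation that mentions S gives: C =?= option(char).
Bind C := option(char); no other remaining equation mentions C.
Decompose option/1: option(ref(T)) =?= option(T).
Decompose option/1: ref(T) =?= T.
Occurs check fails: T occurs in ref(T); the equation T =?= ref(T) has no finite solution.

FAIL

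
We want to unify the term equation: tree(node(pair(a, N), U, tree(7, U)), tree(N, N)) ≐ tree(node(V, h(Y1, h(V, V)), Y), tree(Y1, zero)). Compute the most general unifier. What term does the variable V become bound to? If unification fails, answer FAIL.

pair(a, zero)

Decompose tree/2: node(pair(a, N), U, tree(7, U)) ≐ node(V, h(Y1, h(V, V)), Y),  tree(N, N) ≐ tree(Y1, zero).
Decompose node/3: pair(a, N) ≐ V,  U ≐ h(Y1, h(V, V)),  tree(7, U) ≐ Y.
Bind V := pair(a, N); substituting into the one remaining equation that mentions V gives: U ≐ h(Y1, h(pair(a, N), pair(a, N))).
Bind U := h(Y1, h(pair(a, N), pair(a, N))); substituting into the one remaining equation that mentions U gives: tree(7, h(Y1, h(pair(a, N), pair(a, N)))) ≐ Y.
Bind Y := tree(7, h(Y1, h(pair(a, N), pair(a, N)))); no other remaining equation mentions Y.
Decompose tree/2: N ≐ Y1,  N ≐ zero.
Bind N := Y1; substituting into the remaining equation gives: Y1 ≐ zero. Substituting into the earlier bindings gives V := pair(a, Y1), U := h(Y1, h(pair(a, Y1), pair(a, Y1))), Y := tree(7, h(Y1, h(pair(a, Y1), pair(a, Y1)))).
Bind Y1 := zero. Substituting into the earlier bindings gives V := pair(a, zero), U := h(zero, h(pair(a, zero), pair(a, zero))), Y := tree(7, h(zero, h(pair(a, zero), pair(a, zero)))), N := zero.
MGU = { V ↦ pair(a, zero), U ↦ h(zero, h(pair(a, zero), pair(a, zero))), Y ↦ tree(7, h(zero, h(pair(a, zero), pair(a, zero)))), N ↦ zero, Y1 ↦ zero }, so V ↦ pair(a, zero).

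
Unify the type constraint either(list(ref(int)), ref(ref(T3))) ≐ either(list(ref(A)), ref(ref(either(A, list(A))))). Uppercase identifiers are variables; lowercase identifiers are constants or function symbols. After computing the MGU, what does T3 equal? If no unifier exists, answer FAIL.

Decompose either/2: list(ref(int)) ≐ list(ref(A)),  ref(ref(T3)) ≐ ref(ref(either(A, list(A)))).
Decompose list/1: ref(int) ≐ ref(A).
Decompose ref/1: int ≐ A.
Bind A := int; substituting into the remaining equation gives: ref(ref(T3)) ≐ ref(ref(either(int, list(int)))).
Decompose ref/1: ref(T3) ≐ ref(either(int, list(int))).
Decompose ref/1: T3 ≐ either(int, list(int)).
Bind T3 := either(int, list(int)).
MGU = { A -> int, T3 -> either(int, list(int)) }, so T3 -> either(int, list(int)).

either(int, list(int))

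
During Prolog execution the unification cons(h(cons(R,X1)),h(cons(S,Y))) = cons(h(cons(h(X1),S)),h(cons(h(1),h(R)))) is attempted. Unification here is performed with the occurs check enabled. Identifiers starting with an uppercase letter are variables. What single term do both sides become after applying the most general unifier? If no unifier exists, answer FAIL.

cons(h(cons(h(h(1)),h(1))),h(cons(h(1),h(h(h(1))))))

Decompose cons/2: h(cons(R,X1)) = h(cons(h(X1),S)),  h(cons(S,Y)) = h(cons(h(1),h(R))).
Decompose h/1: cons(R,X1) = cons(h(X1),S).
Decompose cons/2: R = h(X1),  X1 = S.
Bind R := h(X1); substituting into the one remaining equation that mentions R gives: h(cons(S,Y)) = h(cons(h(1),h(h(X1)))).
Bind X1 := S; substituting into the remaining equation gives: h(cons(S,Y)) = h(cons(h(1),h(h(S)))). Substituting into the earlier binding gives R := h(S).
Decompose h/1: cons(S,Y) = cons(h(1),h(h(S))).
Decompose cons/2: S = h(1),  Y = h(h(S)).
Bind S := h(1); substituting into the remaining equation gives: Y = h(h(h(1))). Substituting into the earlier bindings gives R := h(h(1)), X1 := h(1).
Bind Y := h(h(h(1))).
Applying the MGU to either side gives cons(h(cons(h(h(1)),h(1))),h(cons(h(1),h(h(h(1)))))).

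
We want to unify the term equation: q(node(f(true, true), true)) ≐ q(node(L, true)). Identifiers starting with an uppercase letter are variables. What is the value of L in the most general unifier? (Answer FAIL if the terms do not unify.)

f(true, true)

Decompose q/1: node(f(true, true), true) ≐ node(L, true).
Decompose node/2: f(true, true) ≐ L,  true ≐ true.
Bind L := f(true, true); no other remaining equation mentions L.
Delete trivial equation true ≐ true.
MGU = { L := f(true, true) }, so L := f(true, true).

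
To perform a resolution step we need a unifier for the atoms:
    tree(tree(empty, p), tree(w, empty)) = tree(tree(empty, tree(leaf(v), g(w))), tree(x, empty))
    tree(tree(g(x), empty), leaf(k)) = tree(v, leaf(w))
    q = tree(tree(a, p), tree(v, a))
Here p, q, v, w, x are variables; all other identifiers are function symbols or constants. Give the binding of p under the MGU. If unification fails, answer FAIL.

tree(leaf(tree(g(k), empty)), g(k))

Decompose tree/2: tree(empty, p) = tree(empty, tree(leaf(v), g(w))),  tree(w, empty) = tree(x, empty).
Decompose tree/2: empty = empty,  p = tree(leaf(v), g(w)).
Delete trivial equation empty = empty.
Bind p := tree(leaf(v), g(w)); substituting into the one remaining equation that mentions p gives: q = tree(tree(a, tree(leaf(v), g(w))), tree(v, a)).
Decompose tree/2: w = x,  empty = empty.
Bind w := x; substituting into the 2 remaining equations that mention w gives: tree(tree(g(x), empty), leaf(k)) = tree(v, leaf(x)),  q = tree(tree(a, tree(leaf(v), g(x))), tree(v, a)). Substituting into the earlier binding gives p := tree(leaf(v), g(x)).
Delete trivial equation empty = empty.
Decompose tree/2: tree(g(x), empty) = v,  leaf(k) = leaf(x).
Bind v := tree(g(x), empty); substituting into the one remaining equation that mentions v gives: q = tree(tree(a, tree(leaf(tree(g(x), empty)), g(x))), tree(tree(g(x), empty), a)). Substituting into the earlier binding gives p := tree(leaf(tree(g(x), empty)), g(x)).
Decompose leaf/1: k = x.
Bind x := k; substituting into the remaining equation gives: q = tree(tree(a, tree(leaf(tree(g(k), empty)), g(k))), tree(tree(g(k), empty), a)). Substituting into the earlier bindings gives p := tree(leaf(tree(g(k), empty)), g(k)), w := k, v := tree(g(k), empty).
Bind q := tree(tree(a, tree(leaf(tree(g(k), empty)), g(k))), tree(tree(g(k), empty), a)).
MGU = { p -> tree(leaf(tree(g(k), empty)), g(k)), w -> k, v -> tree(g(k), empty), x -> k, q -> tree(tree(a, tree(leaf(tree(g(k), empty)), g(k))), tree(tree(g(k), empty), a)) }, so p -> tree(leaf(tree(g(k), empty)), g(k)).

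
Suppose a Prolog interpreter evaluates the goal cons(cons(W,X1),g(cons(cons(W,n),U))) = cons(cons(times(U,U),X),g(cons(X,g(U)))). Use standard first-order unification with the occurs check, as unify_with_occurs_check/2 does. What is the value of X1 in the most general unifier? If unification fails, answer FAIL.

FAIL

Decompose cons/2: cons(W,X1) = cons(times(U,U),X),  g(cons(cons(W,n),U)) = g(cons(X,g(U))).
Decompose cons/2: W = times(U,U),  X1 = X.
Bind W := times(U,U); substituting into the one remaining equation that mentions W gives: g(cons(cons(times(U,U),n),U)) = g(cons(X,g(U))).
Bind X1 := X; no other remaining equation mentions X1.
Decompose g/1: cons(cons(times(U,U),n),U) = cons(X,g(U)).
Decompose cons/2: cons(times(U,U),n) = X,  U = g(U).
Bind X := cons(times(U,U),n); no other remaining equation mentions X. Substituting into the earlier binding gives X1 := cons(times(U,U),n).
Occurs check fails: U occurs in g(U); the equation U = g(U) has no finite solution.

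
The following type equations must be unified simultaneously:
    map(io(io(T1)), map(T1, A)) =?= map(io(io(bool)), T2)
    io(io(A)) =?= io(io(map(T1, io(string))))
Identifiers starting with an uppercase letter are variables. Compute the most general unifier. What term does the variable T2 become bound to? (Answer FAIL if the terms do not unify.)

Decompose map/2: io(io(T1)) =?= io(io(bool)),  map(T1, A) =?= T2.
Decompose io/1: io(T1) =?= io(bool).
Decompose io/1: T1 =?= bool.
Bind T1 := bool; substituting into the remaining equations gives: map(bool, A) =?= T2,  io(io(A)) =?= io(io(map(bool, io(string)))).
Bind T2 := map(bool, A); no other remaining equation mentions T2.
Decompose io/1: io(A) =?= io(map(bool, io(string))).
Decompose io/1: A =?= map(bool, io(string)).
Bind A := map(bool, io(string)). Substituting into the earlier binding gives T2 := map(bool, map(bool, io(string))).
MGU = { T1 := bool, T2 := map(bool, map(bool, io(string))), A := map(bool, io(string)) }, so T2 := map(bool, map(bool, io(string))).

map(bool, map(bool, io(string)))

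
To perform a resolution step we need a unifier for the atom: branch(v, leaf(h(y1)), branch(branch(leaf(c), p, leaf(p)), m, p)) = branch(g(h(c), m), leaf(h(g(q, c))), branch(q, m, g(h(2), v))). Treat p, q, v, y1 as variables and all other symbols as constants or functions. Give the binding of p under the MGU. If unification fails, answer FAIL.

g(h(2), g(h(c), m))

Decompose branch/3: v = g(h(c), m),  leaf(h(y1)) = leaf(h(g(q, c))),  branch(branch(leaf(c), p, leaf(p)), m, p) = branch(q, m, g(h(2), v)).
Bind v := g(h(c), m); substituting into the one remaining equation that mentions v gives: branch(branch(leaf(c), p, leaf(p)), m, p) = branch(q, m, g(h(2), g(h(c), m))).
Decompose leaf/1: h(y1) = h(g(q, c)).
Decompose h/1: y1 = g(q, c).
Bind y1 := g(q, c); no other remaining equation mentions y1.
Decompose branch/3: branch(leaf(c), p, leaf(p)) = q,  m = m,  p = g(h(2), g(h(c), m)).
Bind q := branch(leaf(c), p, leaf(p)); no other remaining equation mentions q. Substituting into the earlier binding gives y1 := g(branch(leaf(c), p, leaf(p)), c).
Delete trivial equation m = m.
Bind p := g(h(2), g(h(c), m)). Substituting into the earlier bindings gives y1 := g(branch(leaf(c), g(h(2), g(h(c), m)), leaf(g(h(2), g(h(c), m)))), c), q := branch(leaf(c), g(h(2), g(h(c), m)), leaf(g(h(2), g(h(c), m)))).
MGU = { v := g(h(c), m), y1 := g(branch(leaf(c), g(h(2), g(h(c), m)), leaf(g(h(2), g(h(c), m)))), c), q := branch(leaf(c), g(h(2), g(h(c), m)), leaf(g(h(2), g(h(c), m)))), p := g(h(2), g(h(c), m)) }, so p := g(h(2), g(h(c), m)).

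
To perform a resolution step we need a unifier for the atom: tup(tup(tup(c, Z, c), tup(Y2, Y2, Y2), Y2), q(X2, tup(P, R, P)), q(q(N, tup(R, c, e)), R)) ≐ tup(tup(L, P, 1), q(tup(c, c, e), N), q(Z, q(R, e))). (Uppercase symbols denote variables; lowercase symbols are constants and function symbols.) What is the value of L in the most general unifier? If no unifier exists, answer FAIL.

FAIL

Decompose tup/3: tup(tup(c, Z, c), tup(Y2, Y2, Y2), Y2) ≐ tup(L, P, 1),  q(X2, tup(P, R, P)) ≐ q(tup(c, c, e), N),  q(q(N, tup(R, c, e)), R) ≐ q(Z, q(R, e)).
Decompose tup/3: tup(c, Z, c) ≐ L,  tup(Y2, Y2, Y2) ≐ P,  Y2 ≐ 1.
Bind L := tup(c, Z, c); no other remaining equation mentions L.
Bind P := tup(Y2, Y2, Y2); substituting into the one remaining equation that mentions P gives: q(X2, tup(tup(Y2, Y2, Y2), R, tup(Y2, Y2, Y2))) ≐ q(tup(c, c, e), N).
Bind Y2 := 1; substituting into the one remaining equation that mentions Y2 gives: q(X2, tup(tup(1, 1, 1), R, tup(1, 1, 1))) ≐ q(tup(c, c, e), N). Substituting into the earlier binding gives P := tup(1, 1, 1).
Decompose q/2: X2 ≐ tup(c, c, e),  tup(tup(1, 1, 1), R, tup(1, 1, 1)) ≐ N.
Bind X2 := tup(c, c, e); no other remaining equation mentions X2.
Bind N := tup(tup(1, 1, 1), R, tup(1, 1, 1)); substituting into the remaining equation gives: q(q(tup(tup(1, 1, 1), R, tup(1, 1, 1)), tup(R, c, e)), R) ≐ q(Z, q(R, e)).
Decompose q/2: q(tup(tup(1, 1, 1), R, tup(1, 1, 1)), tup(R, c, e)) ≐ Z,  R ≐ q(R, e).
Bind Z := q(tup(tup(1, 1, 1), R, tup(1, 1, 1)), tup(R, c, e)); no other remaining equation mentions Z. Substituting into the earlier binding gives L := tup(c, q(tup(tup(1, 1, 1), R, tup(1, 1, 1)), tup(R, c, e)), c).
Occurs check fails: R occurs in q(R, e); the equation R ≐ q(R, e) has no finite solution.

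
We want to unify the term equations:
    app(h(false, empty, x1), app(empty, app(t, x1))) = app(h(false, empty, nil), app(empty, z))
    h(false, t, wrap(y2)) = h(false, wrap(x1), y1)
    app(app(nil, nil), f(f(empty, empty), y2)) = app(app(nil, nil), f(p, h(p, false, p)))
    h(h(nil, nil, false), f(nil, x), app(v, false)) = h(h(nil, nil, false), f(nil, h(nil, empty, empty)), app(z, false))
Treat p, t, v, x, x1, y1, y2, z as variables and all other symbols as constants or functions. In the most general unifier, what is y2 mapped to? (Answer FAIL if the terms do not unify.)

h(f(empty, empty), false, f(empty, empty))

Decompose app/2: h(false, empty, x1) = h(false, empty, nil),  app(empty, app(t, x1)) = app(empty, z).
Decompose h/3: false = false,  empty = empty,  x1 = nil.
Delete trivial equation false = false.
Delete trivial equation empty = empty.
Bind x1 := nil; substituting into the 2 remaining equations that mention x1 gives: app(empty, app(t, nil)) = app(empty, z),  h(false, t, wrap(y2)) = h(false, wrap(nil), y1).
Decompose app/2: empty = empty,  app(t, nil) = z.
Delete trivial equation empty = empty.
Bind z := app(t, nil); substituting into the one remaining equation that mentions z gives: h(h(nil, nil, false), f(nil, x), app(v, false)) = h(h(nil, nil, false), f(nil, h(nil, empty, empty)), app(app(t, nil), false)).
Decompose h/3: false = false,  t = wrap(nil),  wrap(y2) = y1.
Delete trivial equation false = false.
Bind t := wrap(nil); substituting into the one remaining equation that mentions t gives: h(h(nil, nil, false), f(nil, x), app(v, false)) = h(h(nil, nil, false), f(nil, h(nil, empty, empty)), app(app(wrap(nil), nil), false)). Substituting into the earlier binding gives z := app(wrap(nil), nil).
Bind y1 := wrap(y2); no other remaining equation mentions y1.
Decompose app/2: app(nil, nil) = app(nil, nil),  f(f(empty, empty), y2) = f(p, h(p, false, p)).
Delete trivial equation app(nil, nil) = app(nil, nil).
Decompose f/2: f(empty, empty) = p,  y2 = h(p, false, p).
Bind p := f(empty, empty); substituting into the one remaining equation that mentions p gives: y2 = h(f(empty, empty), false, f(empty, empty)).
Bind y2 := h(f(empty, empty), false, f(empty, empty)); no other remaining equation mentions y2. Substituting into the earlier binding gives y1 := wrap(h(f(empty, empty), false, f(empty, empty))).
Decompose h/3: h(nil, nil, false) = h(nil, nil, false),  f(nil, x) = f(nil, h(nil, empty, empty)),  app(v, false) = app(app(wrap(nil), nil), false).
Delete trivial equation h(nil, nil, false) = h(nil, nil, false).
Decompose f/2: nil = nil,  x = h(nil, empty, empty).
Delete trivial equation nil = nil.
Bind x := h(nil, empty, empty); no other remaining equation mentions x.
Decompose app/2: v = app(wrap(nil), nil),  false = false.
Bind v := app(wrap(nil), nil); no other remaining equation mentions v.
Delete trivial equation false = false.
MGU = { x1 -> nil, z -> app(wrap(nil), nil), t -> wrap(nil), y1 -> wrap(h(f(empty, empty), false, f(empty, empty))), p -> f(empty, empty), y2 -> h(f(empty, empty), false, f(empty, empty)), x -> h(nil, empty, empty), v -> app(wrap(nil), nil) }, so y2 -> h(f(empty, empty), false, f(empty, empty)).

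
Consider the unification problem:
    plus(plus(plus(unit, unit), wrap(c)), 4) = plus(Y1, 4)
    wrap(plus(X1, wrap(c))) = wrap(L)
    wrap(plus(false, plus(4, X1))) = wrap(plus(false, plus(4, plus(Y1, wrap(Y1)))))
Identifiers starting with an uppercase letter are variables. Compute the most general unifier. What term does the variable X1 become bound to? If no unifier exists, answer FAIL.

Decompose plus/2: plus(plus(unit, unit), wrap(c)) = Y1,  4 = 4.
Bind Y1 := plus(plus(unit, unit), wrap(c)); substituting into the one remaining equation that mentions Y1 gives: wrap(plus(false, plus(4, X1))) = wrap(plus(false, plus(4, plus(plus(plus(unit, unit), wrap(c)), wrap(plus(plus(unit, unit), wrap(c))))))).
Delete trivial equation 4 = 4.
Decompose wrap/1: plus(X1, wrap(c)) = L.
Bind L := plus(X1, wrap(c)); no other remaining equation mentions L.
Decompose wrap/1: plus(false, plus(4, X1)) = plus(false, plus(4, plus(plus(plus(unit, unit), wrap(c)), wrap(plus(plus(unit, unit), wrap(c)))))).
Decompose plus/2: false = false,  plus(4, X1) = plus(4, plus(plus(plus(unit, unit), wrap(c)), wrap(plus(plus(unit, unit), wrap(c))))).
Delete trivial equation false = false.
Decompose plus/2: 4 = 4,  X1 = plus(plus(plus(unit, unit), wrap(c)), wrap(plus(plus(unit, unit), wrap(c)))).
Delete trivial equation 4 = 4.
Bind X1 := plus(plus(plus(unit, unit), wrap(c)), wrap(plus(plus(unit, unit), wrap(c)))). Substituting into the earlier binding gives L := plus(plus(plus(plus(unit, unit), wrap(c)), wrap(plus(plus(unit, unit), wrap(c)))), wrap(c)).
MGU = { Y1 ↦ plus(plus(unit, unit), wrap(c)), L ↦ plus(plus(plus(plus(unit, unit), wrap(c)), wrap(plus(plus(unit, unit), wrap(c)))), wrap(c)), X1 ↦ plus(plus(plus(unit, unit), wrap(c)), wrap(plus(plus(unit, unit), wrap(c)))) }, so X1 ↦ plus(plus(plus(unit, unit), wrap(c)), wrap(plus(plus(unit, unit), wrap(c)))).

plus(plus(plus(unit, unit), wrap(c)), wrap(plus(plus(unit, unit), wrap(c))))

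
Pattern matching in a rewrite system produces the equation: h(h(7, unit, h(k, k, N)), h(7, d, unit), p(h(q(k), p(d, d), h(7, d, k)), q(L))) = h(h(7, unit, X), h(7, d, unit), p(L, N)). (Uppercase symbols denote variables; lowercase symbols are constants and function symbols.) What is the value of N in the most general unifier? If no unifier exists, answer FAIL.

q(h(q(k), p(d, d), h(7, d, k)))

Decompose h/3: h(7, unit, h(k, k, N)) = h(7, unit, X),  h(7, d, unit) = h(7, d, unit),  p(h(q(k), p(d, d), h(7, d, k)), q(L)) = p(L, N).
Decompose h/3: 7 = 7,  unit = unit,  h(k, k, N) = X.
Delete trivial equation 7 = 7.
Delete trivial equation unit = unit.
Bind X := h(k, k, N); no other remaining equation mentions X.
Delete trivial equation h(7, d, unit) = h(7, d, unit).
Decompose p/2: h(q(k), p(d, d), h(7, d, k)) = L,  q(L) = N.
Bind L := h(q(k), p(d, d), h(7, d, k)); substituting into the remaining equation gives: q(h(q(k), p(d, d), h(7, d, k))) = N.
Bind N := q(h(q(k), p(d, d), h(7, d, k))). Substituting into the earlier binding gives X := h(k, k, q(h(q(k), p(d, d), h(7, d, k)))).
MGU = { X ↦ h(k, k, q(h(q(k), p(d, d), h(7, d, k)))), L ↦ h(q(k), p(d, d), h(7, d, k)), N ↦ q(h(q(k), p(d, d), h(7, d, k))) }, so N ↦ q(h(q(k), p(d, d), h(7, d, k))).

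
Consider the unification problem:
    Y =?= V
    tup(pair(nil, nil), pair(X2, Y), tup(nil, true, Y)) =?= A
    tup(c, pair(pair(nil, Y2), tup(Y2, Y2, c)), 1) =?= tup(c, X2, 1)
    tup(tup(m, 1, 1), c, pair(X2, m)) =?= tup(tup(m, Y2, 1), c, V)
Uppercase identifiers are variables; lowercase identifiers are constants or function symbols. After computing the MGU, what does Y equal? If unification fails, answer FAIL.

Bind Y := V; substituting into the one remaining equation that mentions Y gives: tup(pair(nil, nil), pair(X2, V), tup(nil, true, V)) =?= A.
Bind A := tup(pair(nil, nil), pair(X2, V), tup(nil, true, V)); no other remaining equation mentions A.
Decompose tup/3: c =?= c,  pair(pair(nil, Y2), tup(Y2, Y2, c)) =?= X2,  1 =?= 1.
Delete trivial equation c =?= c.
Bind X2 := pair(pair(nil, Y2), tup(Y2, Y2, c)); substituting into the one remaining equation that mentions X2 gives: tup(tup(m, 1, 1), c, pair(pair(pair(nil, Y2), tup(Y2, Y2, c)), m)) =?= tup(tup(m, Y2, 1), c, V). Substituting into the earlier binding gives A := tup(pair(nil, nil), pair(pair(pair(nil, Y2), tup(Y2, Y2, c)), V), tup(nil, true, V)).
Delete trivial equation 1 =?= 1.
Decompose tup/3: tup(m, 1, 1) =?= tup(m, Y2, 1),  c =?= c,  pair(pair(pair(nil, Y2), tup(Y2, Y2, c)), m) =?= V.
Decompose tup/3: m =?= m,  1 =?= Y2,  1 =?= 1.
Delete trivial equation m =?= m.
Bind Y2 := 1; substituting into the one remaining equation that mentions Y2 gives: pair(pair(pair(nil, 1), tup(1, 1, c)), m) =?= V. Substituting into the earlier bindings gives A := tup(pair(nil, nil), pair(pair(pair(nil, 1), tup(1, 1, c)), V), tup(nil, true, V)), X2 := pair(pair(nil, 1), tup(1, 1, c)).
Delete trivial equation 1 =?= 1.
Delete trivial equation c =?= c.
Bind V := pair(pair(pair(nil, 1), tup(1, 1, c)), m). Substituting into the earlier bindings gives Y := pair(pair(pair(nil, 1), tup(1, 1, c)), m), A := tup(pair(nil, nil), pair(pair(pair(nil, 1), tup(1, 1, c)), pair(pair(pair(nil, 1), tup(1, 1, c)), m)), tup(nil, true, pair(pair(pair(nil, 1), tup(1, 1, c)), m))).
MGU = { Y -> pair(pair(pair(nil, 1), tup(1, 1, c)), m), A -> tup(pair(nil, nil), pair(pair(pair(nil, 1), tup(1, 1, c)), pair(pair(pair(nil, 1), tup(1, 1, c)), m)), tup(nil, true, pair(pair(pair(nil, 1), tup(1, 1, c)), m))), X2 -> pair(pair(nil, 1), tup(1, 1, c)), Y2 -> 1, V -> pair(pair(pair(nil, 1), tup(1, 1, c)), m) }, so Y -> pair(pair(pair(nil, 1), tup(1, 1, c)), m).

pair(pair(pair(nil, 1), tup(1, 1, c)), m)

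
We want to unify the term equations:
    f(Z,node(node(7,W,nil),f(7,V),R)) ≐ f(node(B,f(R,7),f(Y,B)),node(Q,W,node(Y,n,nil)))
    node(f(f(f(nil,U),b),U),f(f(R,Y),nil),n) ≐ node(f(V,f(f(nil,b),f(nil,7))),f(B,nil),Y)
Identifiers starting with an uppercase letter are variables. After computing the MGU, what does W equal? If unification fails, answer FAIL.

Decompose f/2: Z ≐ node(B,f(R,7),f(Y,B)),  node(node(7,W,nil),f(7,V),R) ≐ node(Q,W,node(Y,n,nil)).
Bind Z := node(B,f(R,7),f(Y,B)); no other remaining equation mentions Z.
Decompose node/3: node(7,W,nil) ≐ Q,  f(7,V) ≐ W,  R ≐ node(Y,n,nil).
Bind Q := node(7,W,nil); no other remaining equation mentions Q.
Bind W := f(7,V); no other remaining equation mentions W. Substituting into the earlier binding gives Q := node(7,f(7,V),nil).
Bind R := node(Y,n,nil); substituting into the remaining equation gives: node(f(f(f(nil,U),b),U),f(f(node(Y,n,nil),Y),nil),n) ≐ node(f(V,f(f(nil,b),f(nil,7))),f(B,nil),Y). Substituting into the earlier binding gives Z := node(B,f(node(Y,n,nil),7),f(Y,B)).
Decompose node/3: f(f(f(nil,U),b),U) ≐ f(V,f(f(nil,b),f(nil,7))),  f(f(node(Y,n,nil),Y),nil) ≐ f(B,nil),  n ≐ Y.
Decompose f/2: f(f(nil,U),b) ≐ V,  U ≐ f(f(nil,b),f(nil,7)).
Bind V := f(f(nil,U),b); no other remaining equation mentions V. Substituting into the earlier bindings gives Q := node(7,f(7,f(f(nil,U),b)),nil), W := f(7,f(f(nil,U),b)).
Bind U := f(f(nil,b),f(nil,7)); no other remaining equation mentions U. Substituting into the earlier bindings gives Q := node(7,f(7,f(f(nil,f(f(nil,b),f(nil,7))),b)),nil), W := f(7,f(f(nil,f(f(nil,b),f(nil,7))),b)), V := f(f(nil,f(f(nil,b),f(nil,7))),b).
Decompose f/2: f(node(Y,n,nil),Y) ≐ B,  nil ≐ nil.
Bind B := f(node(Y,n,nil),Y); no other remaining equation mentions B. Substituting into the earlier binding gives Z := node(f(node(Y,n,nil),Y),f(node(Y,n,nil),7),f(Y,f(node(Y,n,nil),Y))).
Delete trivial equation nil ≐ nil.
Bind Y := n. Substituting into the earlier bindings gives Z := node(f(node(n,n,nil),n),f(node(n,n,nil),7),f(n,f(node(n,n,nil),n))), R := node(n,n,nil), B := f(node(n,n,nil),n).
MGU = { Z := node(f(node(n,n,nil),n),f(node(n,n,nil),7),f(n,f(node(n,n,nil),n))), Q := node(7,f(7,f(f(nil,f(f(nil,b),f(nil,7))),b)),nil), W := f(7,f(f(nil,f(f(nil,b),f(nil,7))),b)), R := node(n,n,nil), V := f(f(nil,f(f(nil,b),f(nil,7))),b), U := f(f(nil,b),f(nil,7)), B := f(node(n,n,nil),n), Y := n }, so W := f(7,f(f(nil,f(f(nil,b),f(nil,7))),b)).

f(7,f(f(nil,f(f(nil,b),f(nil,7))),b))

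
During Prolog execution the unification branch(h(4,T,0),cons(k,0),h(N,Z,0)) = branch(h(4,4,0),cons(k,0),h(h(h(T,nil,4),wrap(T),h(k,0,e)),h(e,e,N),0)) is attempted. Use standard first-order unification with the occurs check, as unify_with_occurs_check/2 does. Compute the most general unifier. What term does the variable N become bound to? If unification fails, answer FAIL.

h(h(4,nil,4),wrap(4),h(k,0,e))

Decompose branch/3: h(4,T,0) = h(4,4,0),  cons(k,0) = cons(k,0),  h(N,Z,0) = h(h(h(T,nil,4),wrap(T),h(k,0,e)),h(e,e,N),0).
Decompose h/3: 4 = 4,  T = 4,  0 = 0.
Delete trivial equation 4 = 4.
Bind T := 4; substituting into the one remaining equation that mentions T gives: h(N,Z,0) = h(h(h(4,nil,4),wrap(4),h(k,0,e)),h(e,e,N),0).
Delete trivial equation 0 = 0.
Delete trivial equation cons(k,0) = cons(k,0).
Decompose h/3: N = h(h(4,nil,4),wrap(4),h(k,0,e)),  Z = h(e,e,N),  0 = 0.
Bind N := h(h(4,nil,4),wrap(4),h(k,0,e)); substituting into the one remaining equation that mentions N gives: Z = h(e,e,h(h(4,nil,4),wrap(4),h(k,0,e))).
Bind Z := h(e,e,h(h(4,nil,4),wrap(4),h(k,0,e))); no other remaining equation mentions Z.
Delete trivial equation 0 = 0.
MGU = { T ↦ 4, N ↦ h(h(4,nil,4),wrap(4),h(k,0,e)), Z ↦ h(e,e,h(h(4,nil,4),wrap(4),h(k,0,e))) }, so N ↦ h(h(4,nil,4),wrap(4),h(k,0,e)).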